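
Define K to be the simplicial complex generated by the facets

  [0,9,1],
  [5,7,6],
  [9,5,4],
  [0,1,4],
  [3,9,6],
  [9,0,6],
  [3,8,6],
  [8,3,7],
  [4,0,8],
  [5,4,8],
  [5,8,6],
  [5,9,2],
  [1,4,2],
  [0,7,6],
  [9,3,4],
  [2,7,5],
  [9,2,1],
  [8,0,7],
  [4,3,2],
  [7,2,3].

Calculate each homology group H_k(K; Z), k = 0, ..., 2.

H_0 = Z,  H_1 = Z ⊕ Z_2,  H_2 = 0.

K has 10 vertices, 30 edges, 20 triangles.
rank ∂_0 = 0, rank ∂_1 = 9 ⇒ b_0 = 10 − 0 − 9 = 1; all invariant factors of ∂_1 are 1 so no torsion. So H_0 = Z.
rank ∂_1 = 9, rank ∂_2 = 20 ⇒ b_1 = 30 − 9 − 20 = 1; ∂_2 has invariant factor(s) [2] giving torsion. So H_1 = Z ⊕ Z_2.
rank ∂_2 = 20, rank ∂_3 = 0 ⇒ b_2 = 20 − 20 − 0 = 0. So H_2 = 0.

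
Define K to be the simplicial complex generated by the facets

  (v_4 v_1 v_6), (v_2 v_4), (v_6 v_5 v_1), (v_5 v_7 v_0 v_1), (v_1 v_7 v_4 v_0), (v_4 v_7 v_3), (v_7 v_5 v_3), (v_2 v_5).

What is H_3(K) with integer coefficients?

Order the vertices as v_0 < v_1 < v_2 < v_3 < v_4 < v_5 < v_6 < v_7. Listing each simplex with vertices in this order, K has dimension 3 with simplices:

  0-simplices (8): [v_0], [v_1], [v_2], [v_3], [v_4], [v_5], [v_6], [v_7]
  1-simplices (17): (17 of them)
  2-simplices (11): (11 of them)
  3-simplices (2): [v_0,v_1,v_4,v_7], [v_0,v_1,v_5,v_7]

giving chain groups C_0 ≅ Z^8, C_1 ≅ Z^17, C_2 ≅ Z^11, C_3 ≅ Z^2.

∂_1: C_1 → C_0 sends each edge [p,q] (with p < q) to q − p.
The resulting 8×17 matrix has rank 7, and its Smith normal form has invariant factors (1,1,1,1,1,1,1).

∂_2: C_2 → C_1 acts by ∂[p,q,r] = [q,r] − [p,r] + [p,q]. For instance
  ∂[v_1,v_4,v_7] = [v_4,v_7] − [v_1,v_7] + [v_1,v_4],
  ∂[v_1,v_4,v_6] = [v_4,v_6] − [v_1,v_6] + [v_1,v_4].
This gives a 17×11 integer matrix of rank 9; reducing to Smith normal form yields diagonal entries (1,1,1,1,1,1,1,1,1).

The boundary map ∂_3: C_3 → C_2 sends each 3-simplex σ to the alternating sum Σ_i (−1)^i (σ with its i-th vertex removed). For instance
  ∂[v_0,v_1,v_4,v_7] = [v_1,v_4,v_7] − [v_0,v_4,v_7] + [v_0,v_1,v_7] − [v_0,v_1,v_4],
  ∂[v_0,v_1,v_5,v_7] = [v_1,v_5,v_7] − [v_0,v_5,v_7] + [v_0,v_1,v_7] − [v_0,v_1,v_5].
This gives a 11×2 integer matrix of rank 2; reducing to Smith normal form yields diagonal entries (1,1).

Reading off H_k = ker ∂_k / im ∂_{k+1}:

  H_3: rank ker ∂_3 − rank ∂_4 = (2 − 2) − 0 = 0, and there is no ∂_4, so H_3 = 0.

H_3 = 0.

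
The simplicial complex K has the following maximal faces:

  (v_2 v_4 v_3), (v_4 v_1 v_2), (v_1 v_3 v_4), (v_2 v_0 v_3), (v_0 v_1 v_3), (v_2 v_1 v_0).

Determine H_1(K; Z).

We work with the vertex ordering v_0 < v_1 < v_2 < v_3 < v_4. The simplices of K, each written with vertices in increasing order, are:

  0-simplices (5): [v_0], [v_1], [v_2], [v_3], [v_4]
  1-simplices (9): [v_0,v_1], [v_0,v_2], [v_0,v_3], [v_1,v_2], [v_1,v_3], [v_1,v_4], [v_2,v_3], [v_2,v_4], [v_3,v_4]
  2-simplices (6): [v_0,v_1,v_2], [v_0,v_1,v_3], [v_0,v_2,v_3], [v_1,v_2,v_4], [v_1,v_3,v_4], [v_2,v_3,v_4]

Hence C_0 ≅ Z^5, C_1 ≅ Z^9, C_2 ≅ Z^6.

∂_1: C_1 → C_0 sends each edge [p,q] (with p < q) to q − p.
The resulting 5×9 matrix has rank 4, and its Smith normal form has invariant factors (1,1,1,1).

The boundary map ∂_2: C_2 → C_1 sends each 2-simplex [p,q,r] to [q,r] − [p,r] + [p,q]. For instance
  ∂[v_0,v_2,v_3] = [v_2,v_3] − [v_0,v_3] + [v_0,v_2],
  ∂[v_0,v_1,v_3] = [v_1,v_3] − [v_0,v_3] + [v_0,v_1].
This gives a 9×6 integer matrix of rank 5; reducing to Smith normal form yields diagonal entries (1,1,1,1,1).

Now H_k = ker ∂_k / im ∂_{k+1}, so:

  H_1: rank ker ∂_1 − rank ∂_2 = (9 − 4) − 5 = 0, and the invariant factors of ∂_2 are all 1, so H_1 = 0.

H_1 ≅ 0.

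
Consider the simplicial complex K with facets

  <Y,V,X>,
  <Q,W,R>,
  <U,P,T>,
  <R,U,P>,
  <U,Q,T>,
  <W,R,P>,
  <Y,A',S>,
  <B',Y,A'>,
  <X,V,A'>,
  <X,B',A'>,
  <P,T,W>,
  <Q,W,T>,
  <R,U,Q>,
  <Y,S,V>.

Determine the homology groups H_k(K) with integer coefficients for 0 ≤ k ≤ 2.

H_0 ≅ Z^2,  H_1 ≅ Z,  H_2 ≅ Z.

Take the total order P < Q < R < S < T < U < V < W < X < Y < A' < B' on the vertex set. Then K (dimension 2) consists of the simplices:

  0-simplices (12): [P], [Q], [R], [S], [T], [U], [V], [W], [X], [Y], [A'], [B']
  1-simplices (24): (24 of them)
  2-simplices (14): [P,R,U], [P,R,W], [P,T,U], [P,T,W], [Q,R,U], [Q,R,W], [Q,T,U], [Q,T,W], [S,V,Y], [S,Y,A'], [V,X,Y], [V,X,A'], [X,A',B'], [Y,A',B']

Hence C_0 ≅ Z^12, C_1 ≅ Z^24, C_2 ≅ Z^14.

∂_1: C_1 → C_0 sends each edge [p,q] (with p < q) to q − p. For instance
  ∂[Y,B'] = [B'] − [Y].
As a 12×24 matrix over Z this has rank 10, with invariant factors (1,1,1,1,1,1,1,1,1,1).

∂_2: C_2 → C_1 sends each 2-simplex [p,q,r] to [q,r] − [p,r] + [p,q]. For instance
  ∂[Q,T,U] = [T,U] − [Q,U] + [Q,T],
  ∂[X,A',B'] = [A',B'] − [X,B'] + [X,A'].
As a 24×14 matrix over Z this has rank 13, with invariant factors (1,1,1,1,1,1,1,1,1,1,1,1,1).

Reading off H_k = ker ∂_k / im ∂_{k+1}:

  H_0: rank C_0 − rank ∂_1 = 12 − 10 = 2, and the invariant factors of ∂_1 are all 1, so H_0 = Z^2.
  H_1: rank ker ∂_1 − rank ∂_2 = (24 − 10) − 13 = 1, and the invariant factors of ∂_2 are all 1, so H_1 = Z.
  H_2: rank ker ∂_2 − rank ∂_3 = (14 − 13) − 0 = 1, and there is no ∂_3, so H_2 = Z.

As a check, the Euler characteristic is 12 − 24 + 14 = 2, which agrees with 2 − 1 + 1 = 2.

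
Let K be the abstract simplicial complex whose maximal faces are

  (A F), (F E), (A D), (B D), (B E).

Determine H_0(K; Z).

H_0 = Z.

Order the vertices as A < B < D < E < F. Listing each simplex with vertices in this order, K has dimension 1 with simplices:

  0-simplices (5): A, B, D, E, F
  1-simplices (5): AD, AF, BD, BE, EF

giving chain groups C_0 ≅ Z^5, C_1 ≅ Z^5.

The boundary map ∂_1: C_1 → C_0 maps an edge to its endpoints' difference, ∂[p,q] = q − p.
The resulting 5×5 matrix has rank 4, and its Smith normal form has invariant factors (1,1,1,1).

Now H_k = ker ∂_k / im ∂_{k+1}, so:

  H_0: rank C_0 − rank ∂_1 = 5 − 4 = 1, and the invariant factors of ∂_1 are all 1, so H_0 ≅ Z.

(K is a triangulation of the circle S^1.)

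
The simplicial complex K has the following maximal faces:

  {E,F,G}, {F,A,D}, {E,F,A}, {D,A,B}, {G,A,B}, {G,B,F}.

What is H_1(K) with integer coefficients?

H_1 ≅ Z.

Order the vertices as A < B < D < E < F < G. Listing each simplex with vertices in this order, K has dimension 2 with simplices:

  0-simplices (6): A, B, D, E, F, G
  1-simplices (12): AB, AD, AE, AF, AG, BD, BF, BG, DF, EF, EG, FG
  2-simplices (6): ABD, ABG, ADF, AEF, BFG, EFG

giving chain groups C_0 ≅ Z^6, C_1 ≅ Z^12, C_2 ≅ Z^6.

Boundary ∂_1: C_1 → C_0 maps an edge to its endpoints' difference, ∂[p,q] = q − p. For instance
  ∂AE = E − A.
The 6×12 boundary matrix has rank 5 and Smith normal form diag(1,1,1,1,1).

∂_2: C_2 → C_1 acts by ∂[p,q,r] = [q,r] − [p,r] + [p,q]. For instance
  ∂AEF = EF − AF + AE,
  ∂ABD = BD − AD + AB.
As a 12×6 matrix over Z this has rank 6, with invariant factors (1,1,1,1,1,1).

From H_k ≅ ker(∂_k) / im(∂_{k+1}) we obtain:

  H_1: rank ker ∂_1 − rank ∂_2 = (12 − 5) − 6 = 1, and the invariant factors of ∂_2 are all 1, so H_1 ≅ Z.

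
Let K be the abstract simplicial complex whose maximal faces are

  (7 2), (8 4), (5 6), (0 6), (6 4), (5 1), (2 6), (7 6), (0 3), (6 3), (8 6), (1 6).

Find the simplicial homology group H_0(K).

H_0 ≅ Z.

Take the total order 0 < 1 < 2 < 3 < 4 < 5 < 6 < 7 < 8 on the vertex set. Then K (dimension 1) consists of the simplices:

  0-simplices (9): [0], [1], [2], [3], [4], [5], [6], [7], [8]
  1-simplices (12): [0,3], [0,6], [1,5], [1,6], [2,6], [2,7], [3,6], [4,6], [4,8], [5,6], [6,7], [6,8]

giving chain groups C_0 ≅ Z^9, C_1 ≅ Z^12.

The boundary map ∂_1: C_1 → C_0 maps an edge to its endpoints' difference, ∂[p,q] = q − p. For instance
  ∂[6,7] = [7] − [6].
This gives a 9×12 integer matrix of rank 8; reducing to Smith normal form yields diagonal entries (1,1,1,1,1,1,1,1).

Computing H_k = (kernel of ∂_k) / (image of ∂_{k+1}):

  H_0: rank C_0 − rank ∂_1 = 9 − 8 = 1, and the invariant factors of ∂_1 are all 1, so H_0 = Z.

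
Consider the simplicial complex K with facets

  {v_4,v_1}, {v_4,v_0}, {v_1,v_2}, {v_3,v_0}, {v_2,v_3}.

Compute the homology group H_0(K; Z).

H_0 = Z.

We work with the vertex ordering v_0 < v_1 < v_2 < v_3 < v_4. The simplices of K, each written with vertices in increasing order, are:

  0-simplices (5): [v_0], [v_1], [v_2], [v_3], [v_4]
  1-simplices (5): [v_0,v_3], [v_0,v_4], [v_1,v_2], [v_1,v_4], [v_2,v_3]

giving chain groups C_0 ≅ Z^5, C_1 ≅ Z^5.

∂_1: C_1 → C_0 sends each edge [p,q] (with p < q) to q − p. For instance
  ∂[v_0,v_4] = [v_4] − [v_0].
The resulting 5×5 matrix has rank 4, and its Smith normal form has invariant factors (1,1,1,1).

Reading off H_k = ker ∂_k / im ∂_{k+1}:

  H_0: rank C_0 − rank ∂_1 = 5 − 4 = 1, and the invariant factors of ∂_1 are all 1, so H_0 = Z.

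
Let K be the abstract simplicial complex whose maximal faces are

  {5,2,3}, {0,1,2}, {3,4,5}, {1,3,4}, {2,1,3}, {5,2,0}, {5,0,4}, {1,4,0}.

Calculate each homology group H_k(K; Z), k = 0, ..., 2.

We work with the vertex ordering 0 < 1 < 2 < 3 < 4 < 5. The simplices of K, each written with vertices in increasing order, are:

  0-simplices (6): [0], [1], [2], [3], [4], [5]
  1-simplices (12): [0,1], [0,2], [0,4], [0,5], [1,2], [1,3], [1,4], [2,3], [2,5], [3,4], [3,5], [4,5]
  2-simplices (8): [0,1,2], [0,1,4], [0,2,5], [0,4,5], [1,2,3], [1,3,4], [2,3,5], [3,4,5]

giving chain groups C_0 ≅ Z^6, C_1 ≅ Z^12, C_2 ≅ Z^8.

The boundary map ∂_1: C_1 → C_0 maps an edge to its endpoints' difference, ∂[p,q] = q − p. For instance
  ∂[1,4] = [4] − [1].
This gives a 6×12 integer matrix of rank 5; reducing to Smith normal form yields diagonal entries (1,1,1,1,1).

Boundary ∂_2: C_2 → C_1 acts by ∂[p,q,r] = [q,r] − [p,r] + [p,q]. For instance
  ∂[0,1,2] = [1,2] − [0,2] + [0,1],
  ∂[3,4,5] = [4,5] − [3,5] + [3,4].
The resulting 12×8 matrix has rank 7, and its Smith normal form has invariant factors (1,1,1,1,1,1,1).

From H_k ≅ ker(∂_k) / im(∂_{k+1}) we obtain:

  H_0: rank C_0 − rank ∂_1 = 6 − 5 = 1, and the invariant factors of ∂_1 are all 1, so H_0 = Z.
  H_1: rank ker ∂_1 − rank ∂_2 = (12 − 5) − 7 = 0, and the invariant factors of ∂_2 are all 1, so H_1 = 0.
  H_2: rank ker ∂_2 − rank ∂_3 = (8 − 7) − 0 = 1, and there is no ∂_3, so H_2 = Z.

(K is a triangulation of the 2-sphere S^2.)

H_0 ≅ Z,  H_1 = 0,  H_2 ≅ Z.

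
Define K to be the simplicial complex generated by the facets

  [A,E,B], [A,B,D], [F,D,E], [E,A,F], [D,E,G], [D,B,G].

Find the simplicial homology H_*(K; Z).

We work with the vertex ordering A < B < D < E < F < G. The simplices of K, each written with vertices in increasing order, are:

  0-simplices (6): A, B, D, E, F, G
  1-simplices (12): AB, AD, AE, AF, BD, BE, BG, DE, DF, DG, EF, EG
  2-simplices (6): ABD, ABE, AEF, BDG, DEF, DEG

giving chain groups C_0 ≅ Z^6, C_1 ≅ Z^12, C_2 ≅ Z^6.

The boundary map ∂_1: C_1 → C_0 sends each edge [p,q] (with p < q) to q − p.
The resulting 6×12 matrix has rank 5, and its Smith normal form has invariant factors (1,1,1,1,1).

∂_2: C_2 → C_1 acts by ∂[p,q,r] = [q,r] − [p,r] + [p,q]. For instance
  ∂ABD = BD − AD + AB,
  ∂ABE = BE − AE + AB.
As a 12×6 matrix over Z this has rank 6, with invariant factors (1,1,1,1,1,1).

Reading off H_k = ker ∂_k / im ∂_{k+1}:

  H_0: rank C_0 − rank ∂_1 = 6 − 5 = 1, and the invariant factors of ∂_1 are all 1, so H_0 = Z.
  H_1: rank ker ∂_1 − rank ∂_2 = (12 − 5) − 6 = 1, and the invariant factors of ∂_2 are all 1, so H_1 = Z.
  H_2: rank ker ∂_2 − rank ∂_3 = (6 − 6) − 0 = 0, and there is no ∂_3, so H_2 = 0.

As a check, the Euler characteristic is 6 − 12 + 6 = 0, which agrees with 1 − 1 + 0 = 0.
(K is a triangulation of the cylinder S^1 x I.)

H_0 = Z,  H_1 = Z,  H_2 = 0.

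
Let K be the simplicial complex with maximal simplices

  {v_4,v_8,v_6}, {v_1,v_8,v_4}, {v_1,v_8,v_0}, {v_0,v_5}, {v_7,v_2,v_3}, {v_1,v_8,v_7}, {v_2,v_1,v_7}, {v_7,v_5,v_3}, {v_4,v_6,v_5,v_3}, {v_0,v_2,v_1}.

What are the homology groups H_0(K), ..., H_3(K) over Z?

We work with the vertex ordering v_0 < v_1 < v_2 < v_3 < v_4 < v_5 < v_6 < v_7 < v_8. The simplices of K, each written with vertices in increasing order, are:

  0-simplices (9): [v_0], [v_1], [v_2], [v_3], [v_4], [v_5], [v_6], [v_7], [v_8]
  1-simplices (21): (21 of them)
  2-simplices (12): (12 of them)
  3-simplices (1): [v_3,v_4,v_5,v_6]

giving chain groups C_0 ≅ Z^9, C_1 ≅ Z^21, C_2 ≅ Z^12, C_3 ≅ Z^1.

∂_1: C_1 → C_0 sends each edge [p,q] (with p < q) to q − p.
This gives a 9×21 integer matrix of rank 8; reducing to Smith normal form yields diagonal entries (1,1,1,1,1,1,1,1).

∂_2: C_2 → C_1 sends each 2-simplex [p,q,r] to [q,r] − [p,r] + [p,q]. For instance
  ∂[v_1,v_2,v_7] = [v_2,v_7] − [v_1,v_7] + [v_1,v_2],
  ∂[v_0,v_1,v_8] = [v_1,v_8] − [v_0,v_8] + [v_0,v_1].
This gives a 21×12 integer matrix of rank 11; reducing to Smith normal form yields diagonal entries (1,1,1,1,1,1,1,1,1,1,1).

The boundary map ∂_3: C_3 → C_2 sends each 3-simplex σ to the alternating sum Σ_i (−1)^i (σ with its i-th vertex removed). For instance
  ∂[v_3,v_4,v_5,v_6] = [v_4,v_5,v_6] − [v_3,v_5,v_6] + [v_3,v_4,v_6] − [v_3,v_4,v_5].
The 12×1 boundary matrix has rank 1 and Smith normal form diag(1).

Reading off H_k = ker ∂_k / im ∂_{k+1}:

  H_0: rank C_0 − rank ∂_1 = 9 − 8 = 1, and the invariant factors of ∂_1 are all 1, so H_0 ≅ Z.
  H_1: rank ker ∂_1 − rank ∂_2 = (21 − 8) − 11 = 2, and the invariant factors of ∂_2 are all 1, so H_1 ≅ Z^2.
  H_2: rank ker ∂_2 − rank ∂_3 = (12 − 11) − 1 = 0, and the invariant factors of ∂_3 are all 1, so H_2 ≅ 0.
  H_3: rank ker ∂_3 − rank ∂_4 = (1 − 1) − 0 = 0, and there is no ∂_4, so H_3 ≅ 0.

As a check, the Euler characteristic is 9 − 21 + 12 − 1 = -1, which agrees with 1 − 2 + 0 − 0 = -1.

H_0 = Z,  H_1 = Z^2,  H_2 = 0,  H_3 = 0.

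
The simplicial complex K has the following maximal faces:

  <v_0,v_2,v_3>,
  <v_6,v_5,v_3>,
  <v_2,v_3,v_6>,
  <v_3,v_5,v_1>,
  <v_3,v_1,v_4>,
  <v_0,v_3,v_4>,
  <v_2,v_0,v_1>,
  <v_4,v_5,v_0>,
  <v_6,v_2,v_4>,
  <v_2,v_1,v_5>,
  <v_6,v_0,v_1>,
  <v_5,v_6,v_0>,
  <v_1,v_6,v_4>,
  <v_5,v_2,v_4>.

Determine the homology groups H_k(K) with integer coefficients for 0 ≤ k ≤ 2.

H_0 ≅ Z,  H_1 ≅ Z^2,  H_2 ≅ Z.

Take the total order v_0 < v_1 < v_2 < v_3 < v_4 < v_5 < v_6 on the vertex set. Then K (dimension 2) consists of the simplices:

  0-simplices (7): [v_0], [v_1], [v_2], [v_3], [v_4], [v_5], [v_6]
  1-simplices (21): (21 of them)
  2-simplices (14): (14 of them)

Hence C_0 ≅ Z^7, C_1 ≅ Z^21, C_2 ≅ Z^14.

∂_1: C_1 → C_0 maps an edge to its endpoints' difference, ∂[p,q] = q − p. For instance
  ∂[v_5,v_6] = [v_6] − [v_5].
The resulting 7×21 matrix has rank 6, and its Smith normal form has invariant factors (1,1,1,1,1,1).

Boundary ∂_2: C_2 → C_1 acts by ∂[p,q,r] = [q,r] − [p,r] + [p,q]. For instance
  ∂[v_0,v_3,v_4] = [v_3,v_4] − [v_0,v_4] + [v_0,v_3],
  ∂[v_1,v_4,v_6] = [v_4,v_6] − [v_1,v_6] + [v_1,v_4].
This gives a 21×14 integer matrix of rank 13; reducing to Smith normal form yields diagonal entries (1,1,1,1,1,1,1,1,1,1,1,1,1).

From H_k ≅ ker(∂_k) / im(∂_{k+1}) we obtain:

  H_0: rank C_0 − rank ∂_1 = 7 − 6 = 1, and the invariant factors of ∂_1 are all 1, so H_0 ≅ Z.
  H_1: rank ker ∂_1 − rank ∂_2 = (21 − 6) − 13 = 2, and the invariant factors of ∂_2 are all 1, so H_1 ≅ Z^2.
  H_2: rank ker ∂_2 − rank ∂_3 = (14 − 13) − 0 = 1, and there is no ∂_3, so H_2 ≅ Z.

As a check, the Euler characteristic is 7 − 21 + 14 = 0, which agrees with 1 − 2 + 1 = 0.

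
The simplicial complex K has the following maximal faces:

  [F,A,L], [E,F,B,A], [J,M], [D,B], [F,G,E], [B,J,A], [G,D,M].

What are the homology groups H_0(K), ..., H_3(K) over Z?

H_0 = Z,  H_1 = Z^2,  H_2 = 0,  H_3 = 0.

Order the vertices as A < B < D < E < F < G < J < L < M. Listing each simplex with vertices in this order, K has dimension 3 with simplices:

  0-simplices (9): A, B, D, E, F, G, J, L, M
  1-simplices (17): AB, AE, AF, AJ, AL, BD, BE, BF, BJ, DG, DM, EF, EG, FG, FL, GM, JM
  2-simplices (8): ABE, ABF, ABJ, AEF, AFL, BEF, DGM, EFG
  3-simplices (1): ABEF

giving chain groups C_0 ≅ Z^9, C_1 ≅ Z^17, C_2 ≅ Z^8, C_3 ≅ Z^1.

The boundary map ∂_1: C_1 → C_0 maps an edge to its endpoints' difference, ∂[p,q] = q − p. For instance
  ∂AE = E − A.
The resulting 9×17 matrix has rank 8, and its Smith normal form has invariant factors (1,1,1,1,1,1,1,1).

Boundary ∂_2: C_2 → C_1 sends each 2-simplex [p,q,r] to [q,r] − [p,r] + [p,q]. For instance
  ∂BEF = EF − BF + BE,
  ∂DGM = GM − DM + DG.
The resulting 17×8 matrix has rank 7, and its Smith normal form has invariant factors (1,1,1,1,1,1,1).

The boundary map ∂_3: C_3 → C_2 sends each 3-simplex σ to the alternating sum Σ_i (−1)^i (σ with its i-th vertex removed). For instance
  ∂ABEF = BEF − AEF + ABF − ABE.
This gives a 8×1 integer matrix of rank 1; reducing to Smith normal form yields diagonal entries (1).

Reading off H_k = ker ∂_k / im ∂_{k+1}:

  H_0: rank C_0 − rank ∂_1 = 9 − 8 = 1, and the invariant factors of ∂_1 are all 1, so H_0 ≅ Z.
  H_1: rank ker ∂_1 − rank ∂_2 = (17 − 8) − 7 = 2, and the invariant factors of ∂_2 are all 1, so H_1 ≅ Z^2.
  H_2: rank ker ∂_2 − rank ∂_3 = (8 − 7) − 1 = 0, and the invariant factors of ∂_3 are all 1, so H_2 ≅ 0.
  H_3: rank ker ∂_3 − rank ∂_4 = (1 − 1) − 0 = 0, and there is no ∂_4, so H_3 ≅ 0.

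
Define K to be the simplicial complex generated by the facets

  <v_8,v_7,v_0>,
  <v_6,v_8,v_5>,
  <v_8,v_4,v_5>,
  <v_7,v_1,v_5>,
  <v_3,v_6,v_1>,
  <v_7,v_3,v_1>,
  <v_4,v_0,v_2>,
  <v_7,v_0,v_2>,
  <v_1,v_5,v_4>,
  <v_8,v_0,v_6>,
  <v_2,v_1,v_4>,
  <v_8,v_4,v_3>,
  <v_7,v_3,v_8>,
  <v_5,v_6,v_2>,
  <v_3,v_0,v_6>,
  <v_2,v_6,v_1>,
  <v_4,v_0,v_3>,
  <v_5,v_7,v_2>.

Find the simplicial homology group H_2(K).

Order the vertices as v_0 < v_1 < v_2 < v_3 < v_4 < v_5 < v_6 < v_7 < v_8. Listing each simplex with vertices in this order, K has dimension 2 with simplices:

  0-simplices (9): [v_0], [v_1], [v_2], [v_3], [v_4], [v_5], [v_6], [v_7], [v_8]
  1-simplices (27): (27 of them)
  2-simplices (18): (18 of them)

Hence C_0 ≅ Z^9, C_1 ≅ Z^27, C_2 ≅ Z^18.

∂_1: C_1 → C_0 sends each edge [p,q] (with p < q) to q − p.
As a 9×27 matrix over Z this has rank 8, with invariant factors (1,1,1,1,1,1,1,1).

The boundary map ∂_2: C_2 → C_1 maps a triangle to the signed sum of its edges. For instance
  ∂[v_1,v_3,v_7] = [v_3,v_7] − [v_1,v_7] + [v_1,v_3],
  ∂[v_5,v_6,v_8] = [v_6,v_8] − [v_5,v_8] + [v_5,v_6].
The 27×18 boundary matrix has rank 18 and Smith normal form diag(1,1,1,1,1,1,1,1,1,1,1,1,1,1,1,1,1,2).

Reading off H_k = ker ∂_k / im ∂_{k+1}:

  H_2: rank ker ∂_2 − rank ∂_3 = (18 − 18) − 0 = 0, and there is no ∂_3, so H_2 ≅ 0.

H_2 ≅ 0.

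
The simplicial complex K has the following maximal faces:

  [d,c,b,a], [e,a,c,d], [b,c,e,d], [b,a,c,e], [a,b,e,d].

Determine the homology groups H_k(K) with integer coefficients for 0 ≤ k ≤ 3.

Order the vertices as a < b < c < d < e. Listing each simplex with vertices in this order, K has dimension 3 with simplices:

  0-simplices (5): a, b, c, d, e
  1-simplices (10): ab, ac, ad, ae, bc, bd, be, cd, ce, de
  2-simplices (10): abc, abd, abe, acd, ace, ade, bcd, bce, bde, cde
  3-simplices (5): abcd, abce, abde, acde, bcde

Hence C_0 ≅ Z^5, C_1 ≅ Z^10, C_2 ≅ Z^10, C_3 ≅ Z^5.

∂_1: C_1 → C_0 maps an edge to its endpoints' difference, ∂[p,q] = q − p.
This gives a 5×10 integer matrix of rank 4; reducing to Smith normal form yields diagonal entries (1,1,1,1).

Boundary ∂_2: C_2 → C_1 sends each 2-simplex [p,q,r] to [q,r] − [p,r] + [p,q]. For instance
  ∂acd = cd − ad + ac,
  ∂abc = bc − ac + ab.
The resulting 10×10 matrix has rank 6, and its Smith normal form has invariant factors (1,1,1,1,1,1).

Boundary ∂_3: C_3 → C_2 sends each 3-simplex σ to the alternating sum Σ_i (−1)^i (σ with its i-th vertex removed). For instance
  ∂abce = bce − ace + abe − abc,
  ∂abcd = bcd − acd + abd − abc.
The 10×5 boundary matrix has rank 4 and Smith normal form diag(1,1,1,1).

From H_k ≅ ker(∂_k) / im(∂_{k+1}) we obtain:

  H_0: rank C_0 − rank ∂_1 = 5 − 4 = 1, and the invariant factors of ∂_1 are all 1, so H_0 ≅ Z.
  H_1: rank ker ∂_1 − rank ∂_2 = (10 − 4) − 6 = 0, and the invariant factors of ∂_2 are all 1, so H_1 ≅ 0.
  H_2: rank ker ∂_2 − rank ∂_3 = (10 − 6) − 4 = 0, and the invariant factors of ∂_3 are all 1, so H_2 ≅ 0.
  H_3: rank ker ∂_3 − rank ∂_4 = (5 − 4) − 0 = 1, and there is no ∂_4, so H_3 ≅ Z.

As a check, the Euler characteristic is 5 − 10 + 10 − 5 = 0, which agrees with 1 − 0 + 0 − 1 = 0.
(K is a triangulation of the 3-sphere S^3.)

H_0 ≅ Z,  H_1 = 0,  H_2 = 0,  H_3 ≅ Z.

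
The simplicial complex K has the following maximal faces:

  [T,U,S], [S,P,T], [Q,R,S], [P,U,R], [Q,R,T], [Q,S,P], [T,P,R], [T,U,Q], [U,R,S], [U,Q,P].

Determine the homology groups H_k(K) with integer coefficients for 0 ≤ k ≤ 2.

H_0 ≅ Z,  H_1 ≅ Z/2,  H_2 = 0.

K has 6 vertices, 15 edges, 10 triangles.
rank ∂_0 = 0, rank ∂_1 = 5 ⇒ b_0 = 6 − 0 − 5 = 1; all invariant factors of ∂_1 are 1 so no torsion. So H_0 = Z.
rank ∂_1 = 5, rank ∂_2 = 10 ⇒ b_1 = 15 − 5 − 10 = 0; ∂_2 has invariant factor(s) [2] giving torsion. So H_1 = Z/2.
rank ∂_2 = 10, rank ∂_3 = 0 ⇒ b_2 = 10 − 10 − 0 = 0. So H_2 = 0.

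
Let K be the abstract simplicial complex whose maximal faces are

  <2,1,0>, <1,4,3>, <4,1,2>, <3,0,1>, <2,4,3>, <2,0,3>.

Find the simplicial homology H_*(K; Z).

H_0 = Z,  H_1 = 0,  H_2 = Z.

K has 5 vertices, 9 edges, 6 triangles.
rank ∂_0 = 0, rank ∂_1 = 4 ⇒ b_0 = 5 − 0 − 4 = 1; all invariant factors of ∂_1 are 1 so no torsion. So H_0 = Z.
rank ∂_1 = 4, rank ∂_2 = 5 ⇒ b_1 = 9 − 4 − 5 = 0; all invariant factors of ∂_2 are 1 so no torsion. So H_1 = 0.
rank ∂_2 = 5, rank ∂_3 = 0 ⇒ b_2 = 6 − 5 − 0 = 1. So H_2 = Z.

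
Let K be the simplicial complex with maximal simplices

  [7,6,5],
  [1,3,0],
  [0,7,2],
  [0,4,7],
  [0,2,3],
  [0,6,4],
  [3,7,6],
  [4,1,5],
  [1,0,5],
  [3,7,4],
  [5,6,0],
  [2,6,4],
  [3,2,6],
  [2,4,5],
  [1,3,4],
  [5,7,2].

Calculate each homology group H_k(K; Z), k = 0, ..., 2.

Fix the vertex order 0 < 1 < 2 < 3 < 4 < 5 < 6 < 7 and write every simplex with vertices in increasing order. Then dim K = 2 and the simplices of K are:

  0-simplices (8): [0], [1], [2], [3], [4], [5], [6], [7]
  1-simplices (24): (24 of them)
  2-simplices (16): [0,1,3], [0,1,5], [0,2,3], [0,2,7], [0,4,6], [0,4,7], [0,5,6], [1,3,4], [1,4,5], [2,3,6], [2,4,5], [2,4,6], [2,5,7], [3,4,7], [3,6,7], [5,6,7]

Hence C_0 ≅ Z^8, C_1 ≅ Z^24, C_2 ≅ Z^16.

The boundary map ∂_1: C_1 → C_0 sends each edge [p,q] (with p < q) to q − p.
The resulting 8×24 matrix has rank 7, and its Smith normal form has invariant factors (1,1,1,1,1,1,1).

The boundary map ∂_2: C_2 → C_1 acts by ∂[p,q,r] = [q,r] − [p,r] + [p,q]. For instance
  ∂[2,3,6] = [3,6] − [2,6] + [2,3],
  ∂[1,4,5] = [4,5] − [1,5] + [1,4].
The 24×16 boundary matrix has rank 15 and Smith normal form diag(1,1,1,1,1,1,1,1,1,1,1,1,1,1,1).

Reading off H_k = ker ∂_k / im ∂_{k+1}:

  H_0: rank C_0 − rank ∂_1 = 8 − 7 = 1, and the invariant factors of ∂_1 are all 1, so H_0 = Z.
  H_1: rank ker ∂_1 − rank ∂_2 = (24 − 7) − 15 = 2, and the invariant factors of ∂_2 are all 1, so H_1 = Z^2.
  H_2: rank ker ∂_2 − rank ∂_3 = (16 − 15) − 0 = 1, and there is no ∂_3, so H_2 = Z.

As a check, the Euler characteristic is 8 − 24 + 16 = 0, which agrees with 1 − 2 + 1 = 0.

H_0 ≅ Z,  H_1 ≅ Z^2,  H_2 ≅ Z.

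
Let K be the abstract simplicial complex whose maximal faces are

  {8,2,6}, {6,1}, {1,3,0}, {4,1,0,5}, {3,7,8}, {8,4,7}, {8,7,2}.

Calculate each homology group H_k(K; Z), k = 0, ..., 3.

K has 9 vertices, 18 edges, 9 triangles, 1 3-simplex.
rank ∂_0 = 0, rank ∂_1 = 8 ⇒ b_0 = 9 − 0 − 8 = 1; all invariant factors of ∂_1 are 1 so no torsion. So H_0 ≅ Z.
rank ∂_1 = 8, rank ∂_2 = 8 ⇒ b_1 = 18 − 8 − 8 = 2; all invariant factors of ∂_2 are 1 so no torsion. So H_1 ≅ Z^2.
rank ∂_2 = 8, rank ∂_3 = 1 ⇒ b_2 = 9 − 8 − 1 = 0; all invariant factors of ∂_3 are 1 so no torsion. So H_2 ≅ 0.
rank ∂_3 = 1, rank ∂_4 = 0 ⇒ b_3 = 1 − 1 − 0 = 0. So H_3 ≅ 0.

H_0 ≅ Z,  H_1 ≅ Z^2,  H_2 = 0,  H_3 = 0.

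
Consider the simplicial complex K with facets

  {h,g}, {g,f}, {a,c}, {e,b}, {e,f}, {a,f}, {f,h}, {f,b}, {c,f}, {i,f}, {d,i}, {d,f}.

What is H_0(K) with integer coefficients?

H_0 = Z.

We work with the vertex ordering a < b < c < d < e < f < g < h < i. The simplices of K, each written with vertices in increasing order, are:

  0-simplices (9): a, b, c, d, e, f, g, h, i
  1-simplices (12): ac, af, be, bf, cf, df, di, ef, fg, fh, fi, gh

so the chain groups are C_0 ≅ Z^9, C_1 ≅ Z^12.

The boundary map ∂_1: C_1 → C_0 maps an edge to its endpoints' difference, ∂[p,q] = q − p.
The 9×12 boundary matrix has rank 8 and Smith normal form diag(1,1,1,1,1,1,1,1).

Reading off H_k = ker ∂_k / im ∂_{k+1}:

  H_0: rank C_0 − rank ∂_1 = 9 − 8 = 1, and the invariant factors of ∂_1 are all 1, so H_0 ≅ Z.

(K is a triangulation of a wedge of 4 circles.)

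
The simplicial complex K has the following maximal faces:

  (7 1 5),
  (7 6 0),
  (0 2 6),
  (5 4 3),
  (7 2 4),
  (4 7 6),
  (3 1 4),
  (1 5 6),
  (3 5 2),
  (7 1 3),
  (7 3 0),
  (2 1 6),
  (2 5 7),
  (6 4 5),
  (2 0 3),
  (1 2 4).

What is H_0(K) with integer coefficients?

Fix the vertex order 0 < 1 < 2 < 3 < 4 < 5 < 6 < 7 and write every simplex with vertices in increasing order. Then dim K = 2 and the simplices of K are:

  0-simplices (8): [0], [1], [2], [3], [4], [5], [6], [7]
  1-simplices (24): (24 of them)
  2-simplices (16): [0,2,3], [0,2,6], [0,3,7], [0,6,7], [1,2,4], [1,2,6], [1,3,4], [1,3,7], [1,5,6], [1,5,7], [2,3,5], [2,4,7], [2,5,7], [3,4,5], [4,5,6], [4,6,7]

Hence C_0 ≅ Z^8, C_1 ≅ Z^24, C_2 ≅ Z^16.

Boundary ∂_1: C_1 → C_0 is given by ∂[p,q] = [q] − [p]. For instance
  ∂[1,4] = [4] − [1].
As a 8×24 matrix over Z this has rank 7, with invariant factors (1,1,1,1,1,1,1).

The boundary map ∂_2: C_2 → C_1 acts by ∂[p,q,r] = [q,r] − [p,r] + [p,q]. For instance
  ∂[1,2,6] = [2,6] − [1,6] + [1,2],
  ∂[0,3,7] = [3,7] − [0,7] + [0,3].
As a 24×16 matrix over Z this has rank 15, with invariant factors (1,1,1,1,1,1,1,1,1,1,1,1,1,1,1).

From H_k ≅ ker(∂_k) / im(∂_{k+1}) we obtain:

  H_0: rank C_0 − rank ∂_1 = 8 − 7 = 1, and the invariant factors of ∂_1 are all 1, so H_0 ≅ Z.

(K is a triangulation of the torus T^2.)

H_0 = Z.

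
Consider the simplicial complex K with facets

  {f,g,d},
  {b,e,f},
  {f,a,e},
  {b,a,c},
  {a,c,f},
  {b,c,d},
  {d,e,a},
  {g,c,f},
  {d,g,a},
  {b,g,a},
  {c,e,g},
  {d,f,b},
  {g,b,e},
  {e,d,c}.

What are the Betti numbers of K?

b_0 = 1, b_1 = 2, b_2 = 1.

Take the total order a < b < c < d < e < f < g on the vertex set. Then K (dimension 2) consists of the simplices:

  0-simplices (7): a, b, c, d, e, f, g
  1-simplices (21): ab, ac, ad, ae, af, ag, bc, bd, be, bf, bg, cd, ce, cf, cg, de, df, dg, ef, eg, fg
  2-simplices (14): abc, abg, acf, ade, adg, aef, bcd, bdf, bef, beg, cde, ceg, cfg, dfg

Hence C_0 ≅ Z^7, C_1 ≅ Z^21, C_2 ≅ Z^14.

∂_1: C_1 → C_0 is given by ∂[p,q] = [q] − [p].
As a 7×21 matrix over Z this has rank 6, with invariant factors (1,1,1,1,1,1).

The boundary map ∂_2: C_2 → C_1 acts by ∂[p,q,r] = [q,r] − [p,r] + [p,q]. For instance
  ∂cfg = fg − cg + cf,
  ∂aef = ef − af + ae.
The 21×14 boundary matrix has rank 13 and Smith normal form diag(1,1,1,1,1,1,1,1,1,1,1,1,1).

Reading off H_k = ker ∂_k / im ∂_{k+1}:

  H_0: rank C_0 − rank ∂_1 = 7 − 6 = 1, and the invariant factors of ∂_1 are all 1, so H_0 = Z.
  H_1: rank ker ∂_1 − rank ∂_2 = (21 − 6) − 13 = 2, and the invariant factors of ∂_2 are all 1, so H_1 = Z^2.
  H_2: rank ker ∂_2 − rank ∂_3 = (14 − 13) − 0 = 1, and there is no ∂_3, so H_2 = Z.

As a check, the Euler characteristic is 7 − 21 + 14 = 0, which agrees with 1 − 2 + 1 = 0.
(K is a triangulation of the torus T^2.)

Hence the Betti numbers are b_0 = 1, b_1 = 2, b_2 = 1.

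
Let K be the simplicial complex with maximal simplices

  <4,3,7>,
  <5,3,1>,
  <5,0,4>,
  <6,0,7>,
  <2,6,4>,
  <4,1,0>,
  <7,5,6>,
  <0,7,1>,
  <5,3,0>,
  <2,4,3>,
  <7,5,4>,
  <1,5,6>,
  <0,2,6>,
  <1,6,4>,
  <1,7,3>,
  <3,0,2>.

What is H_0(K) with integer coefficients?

H_0 = Z.

Fix the vertex order 0 < 1 < 2 < 3 < 4 < 5 < 6 < 7 and write every simplex with vertices in increasing order. Then dim K = 2 and the simplices of K are:

  0-simplices (8): [0], [1], [2], [3], [4], [5], [6], [7]
  1-simplices (24): (24 of them)
  2-simplices (16): [0,1,4], [0,1,7], [0,2,3], [0,2,6], [0,3,5], [0,4,5], [0,6,7], [1,3,5], [1,3,7], [1,4,6], [1,5,6], [2,3,4], [2,4,6], [3,4,7], [4,5,7], [5,6,7]

giving chain groups C_0 ≅ Z^8, C_1 ≅ Z^24, C_2 ≅ Z^16.

Boundary ∂_1: C_1 → C_0 sends each edge [p,q] (with p < q) to q − p. For instance
  ∂[1,3] = [3] − [1].
The resulting 8×24 matrix has rank 7, and its Smith normal form has invariant factors (1,1,1,1,1,1,1).

Boundary ∂_2: C_2 → C_1 maps a triangle to the signed sum of its edges. For instance
  ∂[1,5,6] = [5,6] − [1,6] + [1,5],
  ∂[0,1,4] = [1,4] − [0,4] + [0,1].
As a 24×16 matrix over Z this has rank 15, with invariant factors (1,1,1,1,1,1,1,1,1,1,1,1,1,1,1).

Now H_k = ker ∂_k / im ∂_{k+1}, so:

  H_0: rank C_0 − rank ∂_1 = 8 − 7 = 1, and the invariant factors of ∂_1 are all 1, so H_0 ≅ Z.

(K is a triangulation of the torus T^2.)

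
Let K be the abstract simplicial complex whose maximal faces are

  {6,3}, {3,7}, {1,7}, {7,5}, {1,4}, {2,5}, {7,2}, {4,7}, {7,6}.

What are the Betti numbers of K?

b_0 = 1, b_1 = 3.

We work with the vertex ordering 1 < 2 < 3 < 4 < 5 < 6 < 7. The simplices of K, each written with vertices in increasing order, are:

  0-simplices (7): [1], [2], [3], [4], [5], [6], [7]
  1-simplices (9): [1,4], [1,7], [2,5], [2,7], [3,6], [3,7], [4,7], [5,7], [6,7]

giving chain groups C_0 ≅ Z^7, C_1 ≅ Z^9.

The boundary map ∂_1: C_1 → C_0 is given by ∂[p,q] = [q] − [p].
The 7×9 boundary matrix has rank 6 and Smith normal form diag(1,1,1,1,1,1).

Computing H_k = (kernel of ∂_k) / (image of ∂_{k+1}):

  H_0: rank C_0 − rank ∂_1 = 7 − 6 = 1, and the invariant factors of ∂_1 are all 1, so H_0 ≅ Z.
  H_1: rank ker ∂_1 − rank ∂_2 = (9 − 6) − 0 = 3, and there is no ∂_2, so H_1 ≅ Z^3.

Hence the Betti numbers are b_0 = 1, b_1 = 3.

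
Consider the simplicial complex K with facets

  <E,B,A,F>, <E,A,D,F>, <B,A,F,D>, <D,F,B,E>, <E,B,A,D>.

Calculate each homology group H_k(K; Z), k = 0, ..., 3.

We work with the vertex ordering A < B < D < E < F. The simplices of K, each written with vertices in increasing order, are:

  0-simplices (5): A, B, D, E, F
  1-simplices (10): AB, AD, AE, AF, BD, BE, BF, DE, DF, EF
  2-simplices (10): ABD, ABE, ABF, ADE, ADF, AEF, BDE, BDF, BEF, DEF
  3-simplices (5): ABDE, ABDF, ABEF, ADEF, BDEF

giving chain groups C_0 ≅ Z^5, C_1 ≅ Z^10, C_2 ≅ Z^10, C_3 ≅ Z^5.

∂_1: C_1 → C_0 maps an edge to its endpoints' difference, ∂[p,q] = q − p. For instance
  ∂BE = E − B.
This gives a 5×10 integer matrix of rank 4; reducing to Smith normal form yields diagonal entries (1,1,1,1).

The boundary map ∂_2: C_2 → C_1 maps a triangle to the signed sum of its edges. For instance
  ∂DEF = EF − DF + DE,
  ∂BEF = EF − BF + BE.
The 10×10 boundary matrix has rank 6 and Smith normal form diag(1,1,1,1,1,1).

Boundary ∂_3: C_3 → C_2 sends each 3-simplex σ to the alternating sum Σ_i (−1)^i (σ with its i-th vertex removed). For instance
  ∂BDEF = DEF − BEF + BDF − BDE,
  ∂ADEF = DEF − AEF + ADF − ADE.
As a 10×5 matrix over Z this has rank 4, with invariant factors (1,1,1,1).

Now H_k = ker ∂_k / im ∂_{k+1}, so:

  H_0: rank C_0 − rank ∂_1 = 5 − 4 = 1, and the invariant factors of ∂_1 are all 1, so H_0 ≅ Z.
  H_1: rank ker ∂_1 − rank ∂_2 = (10 − 4) − 6 = 0, and the invariant factors of ∂_2 are all 1, so H_1 ≅ 0.
  H_2: rank ker ∂_2 − rank ∂_3 = (10 − 6) − 4 = 0, and the invariant factors of ∂_3 are all 1, so H_2 ≅ 0.
  H_3: rank ker ∂_3 − rank ∂_4 = (5 − 4) − 0 = 1, and there is no ∂_4, so H_3 ≅ Z.

H_0 ≅ Z,  H_1 = 0,  H_2 = 0,  H_3 ≅ Z.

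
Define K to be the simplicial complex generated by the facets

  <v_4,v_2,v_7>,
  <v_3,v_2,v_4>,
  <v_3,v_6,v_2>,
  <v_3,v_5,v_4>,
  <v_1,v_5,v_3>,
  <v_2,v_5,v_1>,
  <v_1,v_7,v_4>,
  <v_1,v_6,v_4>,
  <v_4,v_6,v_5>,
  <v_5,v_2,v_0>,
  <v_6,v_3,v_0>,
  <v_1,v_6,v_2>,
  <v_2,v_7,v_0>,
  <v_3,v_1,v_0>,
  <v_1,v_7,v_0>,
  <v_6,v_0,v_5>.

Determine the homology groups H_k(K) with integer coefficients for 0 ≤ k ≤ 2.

K has 8 vertices, 24 edges, 16 triangles.
rank ∂_0 = 0, rank ∂_1 = 7 ⇒ b_0 = 8 − 0 − 7 = 1; all invariant factors of ∂_1 are 1 so no torsion. So H_0 = Z.
rank ∂_1 = 7, rank ∂_2 = 15 ⇒ b_1 = 24 − 7 − 15 = 2; all invariant factors of ∂_2 are 1 so no torsion. So H_1 = Z^2.
rank ∂_2 = 15, rank ∂_3 = 0 ⇒ b_2 = 16 − 15 − 0 = 1. So H_2 = Z.

H_0 = Z,  H_1 = Z^2,  H_2 = Z.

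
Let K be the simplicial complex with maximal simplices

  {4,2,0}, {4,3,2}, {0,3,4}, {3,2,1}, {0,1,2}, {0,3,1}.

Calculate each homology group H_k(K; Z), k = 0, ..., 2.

H_0 ≅ Z,  H_1 = 0,  H_2 ≅ Z.

Take the total order 0 < 1 < 2 < 3 < 4 on the vertex set. Then K (dimension 2) consists of the simplices:

  0-simplices (5): [0], [1], [2], [3], [4]
  1-simplices (9): [0,1], [0,2], [0,3], [0,4], [1,2], [1,3], [2,3], [2,4], [3,4]
  2-simplices (6): [0,1,2], [0,1,3], [0,2,4], [0,3,4], [1,2,3], [2,3,4]

so the chain groups are C_0 ≅ Z^5, C_1 ≅ Z^9, C_2 ≅ Z^6.

The boundary map ∂_1: C_1 → C_0 maps an edge to its endpoints' difference, ∂[p,q] = q − p. For instance
  ∂[0,1] = [1] − [0].
This gives a 5×9 integer matrix of rank 4; reducing to Smith normal form yields diagonal entries (1,1,1,1).

Boundary ∂_2: C_2 → C_1 sends each 2-simplex [p,q,r] to [q,r] − [p,r] + [p,q]. For instance
  ∂[0,1,3] = [1,3] − [0,3] + [0,1],
  ∂[0,3,4] = [3,4] − [0,4] + [0,3].
The resulting 9×6 matrix has rank 5, and its Smith normal form has invariant factors (1,1,1,1,1).

Computing H_k = (kernel of ∂_k) / (image of ∂_{k+1}):

  H_0: rank C_0 − rank ∂_1 = 5 − 4 = 1, and the invariant factors of ∂_1 are all 1, so H_0 ≅ Z.
  H_1: rank ker ∂_1 − rank ∂_2 = (9 − 4) − 5 = 0, and the invariant factors of ∂_2 are all 1, so H_1 ≅ 0.
  H_2: rank ker ∂_2 − rank ∂_3 = (6 − 5) − 0 = 1, and there is no ∂_3, so H_2 ≅ Z.

As a check, the Euler characteristic is 5 − 9 + 6 = 2, which agrees with 1 − 0 + 1 = 2.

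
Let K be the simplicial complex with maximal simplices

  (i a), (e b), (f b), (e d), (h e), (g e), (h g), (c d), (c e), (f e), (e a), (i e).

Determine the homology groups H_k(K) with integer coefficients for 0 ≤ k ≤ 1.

H_0 = Z,  H_1 = Z^4.

Fix the vertex order a < b < c < d < e < f < g < h < i and write every simplex with vertices in increasing order. Then dim K = 1 and the simplices of K are:

  0-simplices (9): a, b, c, d, e, f, g, h, i
  1-simplices (12): ae, ai, be, bf, cd, ce, de, ef, eg, eh, ei, gh

Hence C_0 ≅ Z^9, C_1 ≅ Z^12.

Boundary ∂_1: C_1 → C_0 is given by ∂[p,q] = [q] − [p].
This gives a 9×12 integer matrix of rank 8; reducing to Smith normal form yields diagonal entries (1,1,1,1,1,1,1,1).

Reading off H_k = ker ∂_k / im ∂_{k+1}:

  H_0: rank C_0 − rank ∂_1 = 9 − 8 = 1, and the invariant factors of ∂_1 are all 1, so H_0 ≅ Z.
  H_1: rank ker ∂_1 − rank ∂_2 = (12 − 8) − 0 = 4, and there is no ∂_2, so H_1 ≅ Z^4.

As a check, the Euler characteristic is 9 − 12 = -3, which agrees with 1 − 4 = -3.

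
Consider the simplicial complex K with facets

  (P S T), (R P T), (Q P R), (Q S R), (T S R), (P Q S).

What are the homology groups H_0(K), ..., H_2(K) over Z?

We work with the vertex ordering P < Q < R < S < T. The simplices of K, each written with vertices in increasing order, are:

  0-simplices (5): P, Q, R, S, T
  1-simplices (9): PQ, PR, PS, PT, QR, QS, RS, RT, ST
  2-simplices (6): PQR, PQS, PRT, PST, QRS, RST

giving chain groups C_0 ≅ Z^5, C_1 ≅ Z^9, C_2 ≅ Z^6.

∂_1: C_1 → C_0 is given by ∂[p,q] = [q] − [p].
As a 5×9 matrix over Z this has rank 4, with invariant factors (1,1,1,1).

The boundary map ∂_2: C_2 → C_1 sends each 2-simplex [p,q,r] to [q,r] − [p,r] + [p,q]. For instance
  ∂PST = ST − PT + PS,
  ∂PRT = RT − PT + PR.
This gives a 9×6 integer matrix of rank 5; reducing to Smith normal form yields diagonal entries (1,1,1,1,1).

Now H_k = ker ∂_k / im ∂_{k+1}, so:

  H_0: rank C_0 − rank ∂_1 = 5 − 4 = 1, and the invariant factors of ∂_1 are all 1, so H_0 ≅ Z.
  H_1: rank ker ∂_1 − rank ∂_2 = (9 − 4) − 5 = 0, and the invariant factors of ∂_2 are all 1, so H_1 ≅ 0.
  H_2: rank ker ∂_2 − rank ∂_3 = (6 − 5) − 0 = 1, and there is no ∂_3, so H_2 ≅ Z.

H_0 = Z,  H_1 = 0,  H_2 = Z.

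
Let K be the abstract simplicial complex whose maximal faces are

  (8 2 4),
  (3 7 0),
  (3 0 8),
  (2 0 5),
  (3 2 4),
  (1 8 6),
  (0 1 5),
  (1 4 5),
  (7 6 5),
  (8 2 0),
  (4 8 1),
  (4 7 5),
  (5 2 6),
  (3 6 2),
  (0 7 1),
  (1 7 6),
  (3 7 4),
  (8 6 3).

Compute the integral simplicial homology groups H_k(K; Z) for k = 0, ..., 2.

H_0 ≅ Z,  H_1 ≅ Z ⊕ Z/2,  H_2 = 0.

Take the total order 0 < 1 < 2 < 3 < 4 < 5 < 6 < 7 < 8 on the vertex set. Then K (dimension 2) consists of the simplices:

  0-simplices (9): [0], [1], [2], [3], [4], [5], [6], [7], [8]
  1-simplices (27): (27 of them)
  2-simplices (18): [0,1,5], [0,1,7], [0,2,5], [0,2,8], [0,3,7], [0,3,8], [1,4,5], [1,4,8], [1,6,7], [1,6,8], [2,3,4], [2,3,6], [2,4,8], [2,5,6], [3,4,7], [3,6,8], [4,5,7], [5,6,7]

giving chain groups C_0 ≅ Z^9, C_1 ≅ Z^27, C_2 ≅ Z^18.

Boundary ∂_1: C_1 → C_0 sends each edge [p,q] (with p < q) to q − p.
As a 9×27 matrix over Z this has rank 8, with invariant factors (1,1,1,1,1,1,1,1).

Boundary ∂_2: C_2 → C_1 sends each 2-simplex [p,q,r] to [q,r] − [p,r] + [p,q]. For instance
  ∂[2,5,6] = [5,6] − [2,6] + [2,5],
  ∂[1,4,8] = [4,8] − [1,8] + [1,4].
The 27×18 boundary matrix has rank 18 and Smith normal form diag(1,1,1,1,1,1,1,1,1,1,1,1,1,1,1,1,1,2).

Now H_k = ker ∂_k / im ∂_{k+1}, so:

  H_0: rank C_0 − rank ∂_1 = 9 − 8 = 1, and the invariant factors of ∂_1 are all 1, so H_0 ≅ Z.
  H_1: rank ker ∂_1 − rank ∂_2 = (27 − 8) − 18 = 1, and ∂_2 has invariant factor 2 > 1, so H_1 ≅ Z ⊕ Z/2.
  H_2: rank ker ∂_2 − rank ∂_3 = (18 − 18) − 0 = 0, and there is no ∂_3, so H_2 ≅ 0.

As a check, the Euler characteristic is 9 − 27 + 18 = 0, which agrees with 1 − 1 + 0 = 0.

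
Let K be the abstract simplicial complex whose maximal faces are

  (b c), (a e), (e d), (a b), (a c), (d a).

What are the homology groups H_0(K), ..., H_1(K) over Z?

H_0 ≅ Z,  H_1 ≅ Z^2.

K has 5 vertices, 6 edges.
rank ∂_0 = 0, rank ∂_1 = 4 ⇒ b_0 = 5 − 0 − 4 = 1; all invariant factors of ∂_1 are 1 so no torsion. So H_0 = Z.
rank ∂_1 = 4, rank ∂_2 = 0 ⇒ b_1 = 6 − 4 − 0 = 2. So H_1 = Z^2.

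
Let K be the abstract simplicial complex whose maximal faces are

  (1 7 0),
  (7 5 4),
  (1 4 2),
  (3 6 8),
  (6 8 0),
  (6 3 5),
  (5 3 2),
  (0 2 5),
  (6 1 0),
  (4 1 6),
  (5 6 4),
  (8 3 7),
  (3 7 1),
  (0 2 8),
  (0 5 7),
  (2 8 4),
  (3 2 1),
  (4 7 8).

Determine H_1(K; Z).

K has 9 vertices, 27 edges, 18 triangles.
rank ∂_1 = 8, rank ∂_2 = 17 ⇒ b_1 = 27 − 8 − 17 = 2; all invariant factors of ∂_2 are 1 so no torsion. So H_1 ≅ Z^2.

H_1 = Z^2.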